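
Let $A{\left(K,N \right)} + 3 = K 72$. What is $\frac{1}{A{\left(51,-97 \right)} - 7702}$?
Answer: $- \frac{1}{4033} \approx -0.00024795$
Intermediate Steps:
$A{\left(K,N \right)} = -3 + 72 K$ ($A{\left(K,N \right)} = -3 + K 72 = -3 + 72 K$)
$\frac{1}{A{\left(51,-97 \right)} - 7702} = \frac{1}{\left(-3 + 72 \cdot 51\right) - 7702} = \frac{1}{\left(-3 + 3672\right) - 7702} = \frac{1}{3669 - 7702} = \frac{1}{-4033} = - \frac{1}{4033}$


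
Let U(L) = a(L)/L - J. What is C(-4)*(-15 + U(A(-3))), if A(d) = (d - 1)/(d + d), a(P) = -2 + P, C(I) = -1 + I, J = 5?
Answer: 110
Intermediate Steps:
A(d) = (-1 + d)/(2*d) (A(d) = (-1 + d)/((2*d)) = (-1 + d)*(1/(2*d)) = (-1 + d)/(2*d))
U(L) = -5 + (-2 + L)/L (U(L) = (-2 + L)/L - 1*5 = (-2 + L)/L - 5 = -5 + (-2 + L)/L)
C(-4)*(-15 + U(A(-3))) = (-1 - 4)*(-15 + (-4 - 2*(-6/(-1 - 3)))) = -5*(-15 + (-4 - 2/((1/2)*(-1/3)*(-4)))) = -5*(-15 + (-4 - 2/2/3)) = -5*(-15 + (-4 - 2*3/2)) = -5*(-15 + (-4 - 3)) = -5*(-15 - 7) = -5*(-22) = 110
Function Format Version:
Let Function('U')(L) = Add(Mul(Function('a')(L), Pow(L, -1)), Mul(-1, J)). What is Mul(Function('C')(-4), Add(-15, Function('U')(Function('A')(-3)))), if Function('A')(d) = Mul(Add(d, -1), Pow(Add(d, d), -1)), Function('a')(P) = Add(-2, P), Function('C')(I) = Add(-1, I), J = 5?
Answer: 110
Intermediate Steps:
Function('A')(d) = Mul(Rational(1, 2), Pow(d, -1), Add(-1, d)) (Function('A')(d) = Mul(Add(-1, d), Pow(Mul(2, d), -1)) = Mul(Add(-1, d), Mul(Rational(1, 2), Pow(d, -1))) = Mul(Rational(1, 2), Pow(d, -1), Add(-1, d)))
Function('U')(L) = Add(-5, Mul(Pow(L, -1), Add(-2, L))) (Function('U')(L) = Add(Mul(Add(-2, L), Pow(L, -1)), Mul(-1, 5)) = Add(Mul(Pow(L, -1), Add(-2, L)), -5) = Add(-5, Mul(Pow(L, -1), Add(-2, L))))
Mul(Function('C')(-4), Add(-15, Function('U')(Function('A')(-3)))) = Mul(Add(-1, -4), Add(-15, Add(-4, Mul(-2, Pow(Mul(Rational(1, 2), Pow(-3, -1), Add(-1, -3)), -1))))) = Mul(-5, Add(-15, Add(-4, Mul(-2, Pow(Mul(Rational(1, 2), Rational(-1, 3), -4), -1))))) = Mul(-5, Add(-15, Add(-4, Mul(-2, Pow(Rational(2, 3), -1))))) = Mul(-5, Add(-15, Add(-4, Mul(-2, Rational(3, 2))))) = Mul(-5, Add(-15, Add(-4, -3))) = Mul(-5, Add(-15, -7)) = Mul(-5, -22) = 110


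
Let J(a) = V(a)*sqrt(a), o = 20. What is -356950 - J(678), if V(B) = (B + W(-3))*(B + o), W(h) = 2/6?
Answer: -356950 - 1420430*sqrt(678)/3 ≈ -1.2686e+7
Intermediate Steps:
W(h) = 1/3 (W(h) = 2*(1/6) = 1/3)
V(B) = (20 + B)*(1/3 + B) (V(B) = (B + 1/3)*(B + 20) = (1/3 + B)*(20 + B) = (20 + B)*(1/3 + B))
J(a) = sqrt(a)*(20/3 + a**2 + 61*a/3) (J(a) = (20/3 + a**2 + 61*a/3)*sqrt(a) = sqrt(a)*(20/3 + a**2 + 61*a/3))
-356950 - J(678) = -356950 - sqrt(678)*(20 + 3*678**2 + 61*678)/3 = -356950 - sqrt(678)*(20 + 3*459684 + 41358)/3 = -356950 - sqrt(678)*(20 + 1379052 + 41358)/3 = -356950 - sqrt(678)*1420430/3 = -356950 - 1420430*sqrt(678)/3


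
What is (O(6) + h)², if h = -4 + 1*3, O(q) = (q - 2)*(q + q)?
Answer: 2209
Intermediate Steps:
O(q) = 2*q*(-2 + q) (O(q) = (-2 + q)*(2*q) = 2*q*(-2 + q))
h = -1 (h = -4 + 3 = -1)
(O(6) + h)² = (2*6*(-2 + 6) - 1)² = (2*6*4 - 1)² = (48 - 1)² = 47² = 2209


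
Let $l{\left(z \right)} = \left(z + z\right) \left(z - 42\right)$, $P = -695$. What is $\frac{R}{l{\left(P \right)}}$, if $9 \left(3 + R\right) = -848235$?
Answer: $- \frac{141377}{1536645} \approx -0.092004$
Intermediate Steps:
$R = - \frac{282754}{3}$ ($R = -3 + \frac{1}{9} \left(-848235\right) = -3 - \frac{282745}{3} = - \frac{282754}{3} \approx -94251.0$)
$l{\left(z \right)} = 2 z \left(-42 + z\right)$
$\frac{R}{l{\left(P \right)}} = - \frac{282754}{3 \cdot 2 \left(-695\right) \left(-42 - 695\right)} = - \frac{282754}{3 \cdot 2 \left(-695\right) \left(-737\right)} = - \frac{282754}{3 \cdot 1024430} = \left(- \frac{282754}{3}\right) \frac{1}{1024430} = - \frac{141377}{1536645}$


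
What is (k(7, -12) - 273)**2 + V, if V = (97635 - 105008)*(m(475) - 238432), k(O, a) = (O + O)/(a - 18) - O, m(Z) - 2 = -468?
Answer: 396331563499/225 ≈ 1.7615e+9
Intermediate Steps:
m(Z) = -466 (m(Z) = 2 - 468 = -466)
k(O, a) = -O + 2*O/(-18 + a) (k(O, a) = (2*O)/(-18 + a) - O = 2*O/(-18 + a) - O = -O + 2*O/(-18 + a))
V = 1761394954 (V = (97635 - 105008)*(-466 - 238432) = -7373*(-238898) = 1761394954)
(k(7, -12) - 273)**2 + V = (7*(20 - 1*(-12))/(-18 - 12) - 273)**2 + 1761394954 = (7*(20 + 12)/(-30) - 273)**2 + 1761394954 = (7*(-1/30)*32 - 273)**2 + 1761394954 = (-112/15 - 273)**2 + 1761394954 = (-4207/15)**2 + 1761394954 = 17698849/225 + 1761394954 = 396331563499/225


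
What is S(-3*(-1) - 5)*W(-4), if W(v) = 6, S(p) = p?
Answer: -12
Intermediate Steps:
S(-3*(-1) - 5)*W(-4) = (-3*(-1) - 5)*6 = (3 - 5)*6 = -2*6 = -12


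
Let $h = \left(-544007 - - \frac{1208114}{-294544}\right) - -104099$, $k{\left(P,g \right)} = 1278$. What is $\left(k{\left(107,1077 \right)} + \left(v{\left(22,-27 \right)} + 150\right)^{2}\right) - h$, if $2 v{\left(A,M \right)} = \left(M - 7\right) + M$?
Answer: $\frac{67078029627}{147272} \approx 4.5547 \cdot 10^{5}$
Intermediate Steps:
$v{\left(A,M \right)} = - \frac{7}{2} + M$ ($v{\left(A,M \right)} = \frac{\left(M - 7\right) + M}{2} = \frac{\left(-7 + M\right) + M}{2} = \frac{-7 + 2 M}{2} = - \frac{7}{2} + M$)
$h = - \frac{64786735033}{147272}$ ($h = \left(-544007 - \left(-1208114\right) \left(- \frac{1}{294544}\right)\right) + 104099 = \left(-544007 - \frac{604057}{147272}\right) + 104099 = - \frac{80117602961}{147272} + 104099 = - \frac{64786735033}{147272} \approx -4.3991 \cdot 10^{5}$)
$\left(k{\left(107,1077 \right)} + \left(v{\left(22,-27 \right)} + 150\right)^{2}\right) - h = \left(1278 + \left(\left(- \frac{7}{2} - 27\right) + 150\right)^{2}\right) - - \frac{64786735033}{147272} = \left(1278 + \left(- \frac{61}{2} + 150\right)^{2}\right) + \frac{64786735033}{147272} = \left(1278 + \left(\frac{239}{2}\right)^{2}\right) + \frac{64786735033}{147272} = \left(1278 + \frac{57121}{4}\right) + \frac{64786735033}{147272} = \frac{62233}{4} + \frac{64786735033}{147272} = \frac{67078029627}{147272}$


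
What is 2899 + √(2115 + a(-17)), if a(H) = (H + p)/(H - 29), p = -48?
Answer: 2899 + √4478330/46 ≈ 2945.0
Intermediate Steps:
a(H) = (-48 + H)/(-29 + H) (a(H) = (H - 48)/(H - 29) = (-48 + H)/(-29 + H))
2899 + √(2115 + a(-17)) = 2899 + √(2115 + (-48 - 17)/(-29 - 17)) = 2899 + √(2115 - 65/(-46)) = 2899 + √(2115 - 1/46*(-65)) = 2899 + √(2115 + 65/46) = 2899 + √(97355/46) = 2899 + √4478330/46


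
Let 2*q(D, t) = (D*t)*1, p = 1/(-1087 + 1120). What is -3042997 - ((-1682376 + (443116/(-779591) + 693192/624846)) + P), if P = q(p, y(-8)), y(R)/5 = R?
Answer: -3645353497294048411/2679183748923 ≈ -1.3606e+6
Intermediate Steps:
y(R) = 5*R
p = 1/33 ≈ 0.030303
q(D, t) = D*t/2 (q(D, t) = ((D*t)*1)/2 = (D*t)/2 = D*t/2)
P = -20/33 (P = (½)*(1/33)*(5*(-8)) = (½)*(1/33)*(-40) = -20/33 ≈ -0.60606)
-3042997 - ((-1682376 + (443116/(-779591) + 693192/624846)) + P) = -3042997 - ((-1682376 + (443116/(-779591) + 693192/624846)) - 20/33) = -3042997 - ((-1682376 + (443116*(-1/779591) + 693192*(1/624846))) - 20/33) = -3042997 - ((-1682376 + (-443116/779591 + 115532/104141)) - 20/33) = -3042997 - ((-1682376 + 43921164056/81187386331) - 20/33) = -3042997 - (-136587666344838400/81187386331 - 20/33) = -3042997 - 1*(-4507394613127393820/2679183748923) = -3042997 + 4507394613127393820/2679183748923 = -3645353497294048411/2679183748923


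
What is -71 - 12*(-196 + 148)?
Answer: 505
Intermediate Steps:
-71 - 12*(-196 + 148) = -71 - 12*(-48) = -71 + 576 = 505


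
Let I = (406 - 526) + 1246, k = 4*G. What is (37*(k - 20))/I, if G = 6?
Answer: 74/563 ≈ 0.13144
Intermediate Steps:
k = 24 (k = 4*6 = 24)
I = 1126 (I = -120 + 1246 = 1126)
(37*(k - 20))/I = (37*(24 - 20))/1126 = (37*4)*(1/1126) = 148*(1/1126) = 74/563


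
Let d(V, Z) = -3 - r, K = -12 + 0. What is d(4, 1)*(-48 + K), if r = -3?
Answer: 0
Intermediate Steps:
K = -12
d(V, Z) = 0 (d(V, Z) = -3 - 1*(-3) = -3 + 3 = 0)
d(4, 1)*(-48 + K) = 0*(-48 - 12) = 0*(-60) = 0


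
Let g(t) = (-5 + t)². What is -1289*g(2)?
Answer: -11601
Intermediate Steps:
-1289*g(2) = -1289*(-5 + 2)² = -1289*(-3)² = -1289*9 = -11601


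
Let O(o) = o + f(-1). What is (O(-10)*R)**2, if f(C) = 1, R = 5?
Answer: 2025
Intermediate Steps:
O(o) = 1 + o (O(o) = o + 1 = 1 + o)
(O(-10)*R)**2 = ((1 - 10)*5)**2 = (-9*5)**2 = (-45)**2 = 2025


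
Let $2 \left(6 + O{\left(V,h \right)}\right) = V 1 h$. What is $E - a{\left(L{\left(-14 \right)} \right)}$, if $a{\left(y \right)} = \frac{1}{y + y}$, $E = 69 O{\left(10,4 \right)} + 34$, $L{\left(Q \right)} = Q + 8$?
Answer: $\frac{12001}{12} \approx 1000.1$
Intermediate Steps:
$O{\left(V,h \right)} = -6 + \frac{V h}{2}$ ($O{\left(V,h \right)} = -6 + \frac{V 1 h}{2} = -6 + \frac{V h}{2}$)
$L{\left(Q \right)} = 8 + Q$
$E = 1000$ ($E = 69 \left(-6 + \frac{1}{2} \cdot 10 \cdot 4\right) + 34 = 69 \left(-6 + 20\right) + 34 = 69 \cdot 14 + 34 = 966 + 34 = 1000$)
$a{\left(y \right)} = \frac{1}{2 y}$
$E - a{\left(L{\left(-14 \right)} \right)} = 1000 - \frac{1}{2 \left(8 - 14\right)} = 1000 - \frac{1}{2 \left(-6\right)} = 1000 - \frac{1}{2} \left(- \frac{1}{6}\right) = 1000 - - \frac{1}{12} = 1000 + \frac{1}{12} = \frac{12001}{12}$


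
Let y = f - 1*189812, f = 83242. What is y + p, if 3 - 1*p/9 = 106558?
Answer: -1065565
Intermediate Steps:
y = -106570 (y = 83242 - 1*189812 = 83242 - 189812 = -106570)
p = -958995 (p = 27 - 9*106558 = 27 - 959022 = -958995)
y + p = -106570 - 958995 = -1065565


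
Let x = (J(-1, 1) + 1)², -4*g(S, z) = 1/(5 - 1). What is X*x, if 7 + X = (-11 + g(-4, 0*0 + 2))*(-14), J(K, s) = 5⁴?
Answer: 115897327/2 ≈ 5.7949e+7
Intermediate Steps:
g(S, z) = -1/16 (g(S, z) = -1/(4*(5 - 1)) = -¼/4 = -¼*¼ = -1/16)
J(K, s) = 625
X = 1183/8 (X = -7 + (-11 - 1/16)*(-14) = -7 - 177/16*(-14) = -7 + 1239/8 = 1183/8 ≈ 147.88)
x = 391876 (x = (625 + 1)² = 626² = 391876)
X*x = (1183/8)*391876 = 115897327/2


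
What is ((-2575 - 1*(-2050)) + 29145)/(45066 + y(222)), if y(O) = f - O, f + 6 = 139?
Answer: 28620/44977 ≈ 0.63632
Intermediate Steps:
f = 133 (f = -6 + 139 = 133)
y(O) = 133 - O
((-2575 - 1*(-2050)) + 29145)/(45066 + y(222)) = ((-2575 - 1*(-2050)) + 29145)/(45066 + (133 - 1*222)) = ((-2575 + 2050) + 29145)/(45066 + (133 - 222)) = (-525 + 29145)/(45066 - 89) = 28620/44977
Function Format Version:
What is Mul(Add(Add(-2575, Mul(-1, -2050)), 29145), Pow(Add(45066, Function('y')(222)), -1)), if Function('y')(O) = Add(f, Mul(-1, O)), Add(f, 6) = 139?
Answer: Rational(28620, 44977) ≈ 0.63632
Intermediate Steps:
f = 133 (f = Add(-6, 139) = 133)
Function('y')(O) = Add(133, Mul(-1, O))
Mul(Add(Add(-2575, Mul(-1, -2050)), 29145), Pow(Add(45066, Function('y')(222)), -1)) = Mul(Add(Add(-2575, Mul(-1, -2050)), 29145), Pow(Add(45066, Add(133, Mul(-1, 222))), -1)) = Mul(Add(Add(-2575, 2050), 29145), Pow(Add(45066, Add(133, -222)), -1)) = Mul(Add(-525, 29145), Pow(Add(45066, -89), -1)) = Mul(28620, Pow(44977, -1)) = Mul(28620, Rational(1, 44977)) = Rational(28620, 44977)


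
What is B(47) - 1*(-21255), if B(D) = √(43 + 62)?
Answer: 21255 + √105 ≈ 21265.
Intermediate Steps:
B(D) = √105
B(47) - 1*(-21255) = √105 - 1*(-21255) = √105 + 21255 = 21255 + √105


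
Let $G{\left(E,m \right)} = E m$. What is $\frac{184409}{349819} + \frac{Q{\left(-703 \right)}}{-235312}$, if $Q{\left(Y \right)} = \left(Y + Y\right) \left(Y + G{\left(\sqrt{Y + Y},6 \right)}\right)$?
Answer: $- \frac{151186872867}{41158304264} + \frac{2109 i \sqrt{1406}}{58828} \approx -3.6733 + 1.3443 i$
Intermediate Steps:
$Q{\left(Y \right)} = 2 Y \left(Y + 6 \sqrt{2} \sqrt{Y}\right)$ ($Q{\left(Y \right)} = \left(Y + Y\right) \left(Y + \sqrt{Y + Y} 6\right) = 2 Y \left(Y + \sqrt{2 Y} 6\right) = 2 Y \left(Y + \sqrt{2} \sqrt{Y} 6\right) = 2 Y \left(Y + 6 \sqrt{2} \sqrt{Y}\right)$)
$\frac{184409}{349819} + \frac{Q{\left(-703 \right)}}{-235312} = \frac{184409}{349819} + \frac{2 \left(-703\right) \left(-703 + 6 \sqrt{2} \sqrt{-703}\right)}{-235312} = 184409 \cdot \frac{1}{349819} + 2 \left(-703\right) \left(-703 + 6 \sqrt{2} i \sqrt{703}\right) \left(- \frac{1}{235312}\right) = \frac{184409}{349819} + 2 \left(-703\right) \left(-703 + 6 i \sqrt{1406}\right) \left(- \frac{1}{235312}\right) = \frac{184409}{349819} + \left(988418 - 8436 i \sqrt{1406}\right) \left(- \frac{1}{235312}\right) = \frac{184409}{349819} - \left(\frac{494209}{117656} - \frac{2109 i \sqrt{1406}}{58828}\right) = - \frac{151186872867}{41158304264} + \frac{2109 i \sqrt{1406}}{58828}$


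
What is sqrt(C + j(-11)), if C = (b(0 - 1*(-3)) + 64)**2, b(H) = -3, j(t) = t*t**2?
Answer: sqrt(2390) ≈ 48.888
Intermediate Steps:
j(t) = t**3
C = 3721 (C = (-3 + 64)**2 = 61**2 = 3721)
sqrt(C + j(-11)) = sqrt(3721 + (-11)**3) = sqrt(3721 - 1331) = sqrt(2390)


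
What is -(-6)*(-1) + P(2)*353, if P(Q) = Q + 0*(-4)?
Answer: 700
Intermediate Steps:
P(Q) = Q (P(Q) = Q + 0 = Q)
-(-6)*(-1) + P(2)*353 = -(-6)*(-1) + 2*353 = -6*(-1)*(-1) + 706 = 6*(-1) + 706 = -6 + 706 = 700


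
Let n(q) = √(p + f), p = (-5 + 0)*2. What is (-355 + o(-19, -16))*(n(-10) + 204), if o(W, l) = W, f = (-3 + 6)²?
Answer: -76296 - 374*I ≈ -76296.0 - 374.0*I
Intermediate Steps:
f = 9 (f = 3² = 9)
p = -10 (p = -5*2 = -10)
n(q) = I (n(q) = √(-10 + 9) = √(-1) = I)
(-355 + o(-19, -16))*(n(-10) + 204) = (-355 - 19)*(I + 204) = -374*(204 + I) = -76296 - 374*I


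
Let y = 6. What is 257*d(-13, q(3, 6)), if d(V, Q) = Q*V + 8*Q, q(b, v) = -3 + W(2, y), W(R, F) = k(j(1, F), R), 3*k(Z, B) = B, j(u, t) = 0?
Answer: 8995/3 ≈ 2998.3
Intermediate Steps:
k(Z, B) = B/3
W(R, F) = R/3
q(b, v) = -7/3 (q(b, v) = -3 + (1/3)*2 = -3 + 2/3 = -7/3)
d(V, Q) = 8*Q + Q*V
257*d(-13, q(3, 6)) = 257*(-7*(8 - 13)/3) = 257*(-7/3*(-5)) = 257*(35/3) = 8995/3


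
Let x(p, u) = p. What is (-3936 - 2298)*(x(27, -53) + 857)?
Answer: -5510856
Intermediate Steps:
(-3936 - 2298)*(x(27, -53) + 857) = (-3936 - 2298)*(27 + 857) = -6234*884 = -5510856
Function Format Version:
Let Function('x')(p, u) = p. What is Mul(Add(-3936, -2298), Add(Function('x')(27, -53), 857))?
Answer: -5510856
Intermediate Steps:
Mul(Add(-3936, -2298), Add(Function('x')(27, -53), 857)) = Mul(Add(-3936, -2298), Add(27, 857)) = Mul(-6234, 884) = -5510856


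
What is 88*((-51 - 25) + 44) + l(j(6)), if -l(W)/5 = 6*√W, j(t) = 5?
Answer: -2816 - 30*√5 ≈ -2883.1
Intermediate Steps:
l(W) = -30*√W
88*((-51 - 25) + 44) + l(j(6)) = 88*((-51 - 25) + 44) - 30*√5 = 88*(-76 + 44) - 30*√5 = 88*(-32) - 30*√5 = -2816 - 30*√5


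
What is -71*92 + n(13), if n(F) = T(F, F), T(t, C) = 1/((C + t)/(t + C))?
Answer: -6531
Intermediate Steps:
T(t, C) = 1 (T(t, C) = 1/((C + t)/(C + t)) = 1/1 = 1)
n(F) = 1
-71*92 + n(13) = -71*92 + 1 = -6532 + 1 = -6531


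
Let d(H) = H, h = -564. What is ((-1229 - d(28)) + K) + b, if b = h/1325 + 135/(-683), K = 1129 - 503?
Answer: -571603312/904975 ≈ -631.62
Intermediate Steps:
K = 626
b = -564087/904975 (b = -564/1325 + 135/(-683) = -564*1/1325 + 135*(-1/683) = -564/1325 - 135/683 = -564087/904975 ≈ -0.62332)
((-1229 - d(28)) + K) + b = ((-1229 - 1*28) + 626) - 564087/904975 = ((-1229 - 28) + 626) - 564087/904975 = (-1257 + 626) - 564087/904975 = -631 - 564087/904975 = -571603312/904975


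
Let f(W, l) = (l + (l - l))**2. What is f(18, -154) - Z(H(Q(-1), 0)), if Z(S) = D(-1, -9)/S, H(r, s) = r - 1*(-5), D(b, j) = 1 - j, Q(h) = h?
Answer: 47427/2 ≈ 23714.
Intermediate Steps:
H(r, s) = 5 + r (H(r, s) = r + 5 = 5 + r)
f(W, l) = l**2 (f(W, l) = (l + 0)**2 = l**2)
Z(S) = 10/S (Z(S) = (1 - 1*(-9))/S = (1 + 9)/S = 10/S)
f(18, -154) - Z(H(Q(-1), 0)) = (-154)**2 - 10/(5 - 1) = 23716 - 10/4 = 23716 - 1*5/2 = 23716 - 5/2 = 47427/2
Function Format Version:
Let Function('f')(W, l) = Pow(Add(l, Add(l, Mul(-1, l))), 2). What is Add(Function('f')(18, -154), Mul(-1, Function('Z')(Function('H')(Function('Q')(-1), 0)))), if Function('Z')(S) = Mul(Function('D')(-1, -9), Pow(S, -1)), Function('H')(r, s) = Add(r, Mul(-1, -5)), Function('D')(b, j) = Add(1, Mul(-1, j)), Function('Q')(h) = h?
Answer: Rational(47427, 2) ≈ 23714.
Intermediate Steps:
Function('H')(r, s) = Add(5, r) (Function('H')(r, s) = Add(r, 5) = Add(5, r))
Function('f')(W, l) = Pow(l, 2) (Function('f')(W, l) = Pow(Add(l, 0), 2) = Pow(l, 2))
Function('Z')(S) = Mul(10, Pow(S, -1)) (Function('Z')(S) = Mul(Add(1, Mul(-1, -9)), Pow(S, -1)) = Mul(Add(1, 9), Pow(S, -1)) = Mul(10, Pow(S, -1)))
Add(Function('f')(18, -154), Mul(-1, Function('Z')(Function('H')(Function('Q')(-1), 0)))) = Add(Pow(-154, 2), Mul(-1, Mul(10, Pow(Add(5, -1), -1)))) = Add(23716, Mul(-1, Mul(10, Pow(4, -1)))) = Add(23716, Mul(-1, Mul(10, Rational(1, 4)))) = Add(23716, Mul(-1, Rational(5, 2))) = Add(23716, Rational(-5, 2)) = Rational(47427, 2)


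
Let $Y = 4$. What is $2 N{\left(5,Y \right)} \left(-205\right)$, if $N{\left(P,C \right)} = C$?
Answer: $-1640$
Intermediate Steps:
$2 N{\left(5,Y \right)} \left(-205\right) = 2 \cdot 4 \left(-205\right) = 8 \left(-205\right) = -1640$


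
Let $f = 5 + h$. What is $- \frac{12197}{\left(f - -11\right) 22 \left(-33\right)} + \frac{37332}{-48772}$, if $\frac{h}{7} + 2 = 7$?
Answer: $- \frac{196845637}{451458018} \approx -0.43602$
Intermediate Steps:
$h = 35$ ($h = -14 + 7 \cdot 7 = -14 + 49 = 35$)
$f = 40$ ($f = 5 + 35 = 40$)
$- \frac{12197}{\left(f - -11\right) 22 \left(-33\right)} + \frac{37332}{-48772} = - \frac{12197}{\left(40 - -11\right) 22 \left(-33\right)} + \frac{37332}{-48772} = - \frac{12197}{\left(40 + 11\right) 22 \left(-33\right)} + 37332 \left(- \frac{1}{48772}\right) = - \frac{12197}{51 \cdot 22 \left(-33\right)} - \frac{9333}{12193} = - \frac{12197}{1122 \left(-33\right)} - \frac{9333}{12193} = - \frac{12197}{-37026} - \frac{9333}{12193} = \left(-12197\right) \left(- \frac{1}{37026}\right) - \frac{9333}{12193} = \frac{12197}{37026} - \frac{9333}{12193} = - \frac{196845637}{451458018}$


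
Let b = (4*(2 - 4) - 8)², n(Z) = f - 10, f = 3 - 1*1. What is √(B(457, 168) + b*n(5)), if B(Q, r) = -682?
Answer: I*√2730 ≈ 52.249*I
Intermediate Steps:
f = 2 (f = 3 - 1 = 2)
n(Z) = -8 (n(Z) = 2 - 10 = -8)
b = 256 (b = (4*(-2) - 8)² = (-8 - 8)² = (-16)² = 256)
√(B(457, 168) + b*n(5)) = √(-682 + 256*(-8)) = √(-682 - 2048) = √(-2730) = I*√2730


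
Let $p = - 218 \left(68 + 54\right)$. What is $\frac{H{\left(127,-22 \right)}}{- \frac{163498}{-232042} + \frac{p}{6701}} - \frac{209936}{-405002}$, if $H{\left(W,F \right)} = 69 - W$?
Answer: $\frac{9397671987046874}{513926167461967} \approx 18.286$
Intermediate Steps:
$p = -26596$ ($p = \left(-218\right) 122 = -26596$)
$\frac{H{\left(127,-22 \right)}}{- \frac{163498}{-232042} + \frac{p}{6701}} - \frac{209936}{-405002} = \frac{69 - 127}{- \frac{163498}{-232042} - \frac{26596}{6701}} - \frac{209936}{-405002} = \frac{69 - 127}{\left(-163498\right) \left(- \frac{1}{232042}\right) - \frac{26596}{6701}} - - \frac{104968}{202501} = - \frac{58}{\frac{81749}{116021} - \frac{26596}{6701}} + \frac{104968}{202501} = - \frac{58}{- \frac{2537894467}{777456721}} + \frac{104968}{202501} = \left(-58\right) \left(- \frac{777456721}{2537894467}\right) + \frac{104968}{202501} = \frac{45092489818}{2537894467} + \frac{104968}{202501} = \frac{9397671987046874}{513926167461967}$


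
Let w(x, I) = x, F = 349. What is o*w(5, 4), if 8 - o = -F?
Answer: 1785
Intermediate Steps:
o = 357 (o = 8 - (-1)*349 = 8 - 1*(-349) = 8 + 349 = 357)
o*w(5, 4) = 357*5 = 1785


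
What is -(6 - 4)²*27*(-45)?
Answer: 4860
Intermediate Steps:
-(6 - 4)²*27*(-45) = -2²*27*(-45) = -4*27*(-45) = -108*(-45) = -1*(-4860) = 4860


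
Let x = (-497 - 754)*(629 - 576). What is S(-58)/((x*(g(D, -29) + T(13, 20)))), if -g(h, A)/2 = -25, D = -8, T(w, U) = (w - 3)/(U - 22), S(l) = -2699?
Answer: 2699/2983635 ≈ 0.00090460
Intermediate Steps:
T(w, U) = (-3 + w)/(-22 + U)
g(h, A) = 50 (g(h, A) = -2*(-25) = 50)
x = -66303 (x = -1251*53 = -66303)
S(-58)/((x*(g(D, -29) + T(13, 20)))) = -2699*(-1/(66303*(50 + (-3 + 13)/(-22 + 20)))) = -2699*(-1/(66303*(50 + 10/(-2)))) = -2699*(-1/(66303*(50 - 1/2*10))) = -2699*(-1/(66303*(50 - 5))) = -2699/((-66303*45)) = -2699/(-2983635) = -2699*(-1/2983635) = 2699/2983635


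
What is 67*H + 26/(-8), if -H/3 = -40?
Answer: 32147/4 ≈ 8036.8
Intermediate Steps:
H = 120 (H = -3*(-40) = 120)
67*H + 26/(-8) = 67*120 + 26/(-8) = 8040 + 26*(-⅛) = 8040 - 13/4 = 32147/4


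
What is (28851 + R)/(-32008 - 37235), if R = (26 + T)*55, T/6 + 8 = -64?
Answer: -6521/69243 ≈ -0.094176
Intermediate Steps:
T = -432 (T = -48 + 6*(-64) = -48 - 384 = -432)
R = -22330 (R = (26 - 432)*55 = -406*55 = -22330)
(28851 + R)/(-32008 - 37235) = (28851 - 22330)/(-32008 - 37235) = 6521/(-69243) = 6521*(-1/69243) = -6521/69243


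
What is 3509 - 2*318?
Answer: 2873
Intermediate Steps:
3509 - 2*318 = 3509 - 1*636 = 3509 - 636 = 2873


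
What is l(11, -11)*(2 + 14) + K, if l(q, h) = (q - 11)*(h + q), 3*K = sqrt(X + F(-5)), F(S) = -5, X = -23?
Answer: 2*I*sqrt(7)/3 ≈ 1.7638*I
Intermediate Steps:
K = 2*I*sqrt(7)/3 (K = sqrt(-23 - 5)/3 = sqrt(-28)/3 = (2*I*sqrt(7))/3 = 2*I*sqrt(7)/3 ≈ 1.7638*I)
l(q, h) = (-11 + q)*(h + q)
l(11, -11)*(2 + 14) + K = (11**2 - 11*(-11) - 11*11 - 11*11)*(2 + 14) + 2*I*sqrt(7)/3 = (121 + 121 - 121 - 121)*16 + 2*I*sqrt(7)/3 = 0*16 + 2*I*sqrt(7)/3 = 0 + 2*I*sqrt(7)/3 = 2*I*sqrt(7)/3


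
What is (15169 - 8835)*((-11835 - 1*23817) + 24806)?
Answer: -68698564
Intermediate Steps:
(15169 - 8835)*((-11835 - 1*23817) + 24806) = 6334*((-11835 - 23817) + 24806) = 6334*(-35652 + 24806) = 6334*(-10846) = -68698564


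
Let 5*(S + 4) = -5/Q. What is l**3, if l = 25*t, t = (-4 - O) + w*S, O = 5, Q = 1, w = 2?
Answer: -107171875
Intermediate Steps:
S = -5 (S = -4 + (-5/1)/5 = -4 + (-5*1)/5 = -4 + (1/5)*(-5) = -4 - 1 = -5)
t = -19 (t = (-4 - 1*5) + 2*(-5) = (-4 - 5) - 10 = -9 - 10 = -19)
l = -475 (l = 25*(-19) = -475)
l**3 = (-475)**3 = -107171875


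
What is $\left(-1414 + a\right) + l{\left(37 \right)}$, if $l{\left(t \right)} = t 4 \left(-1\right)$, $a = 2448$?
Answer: $886$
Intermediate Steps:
$l{\left(t \right)} = - 4 t$ ($l{\left(t \right)} = 4 t \left(-1\right) = - 4 t$)
$\left(-1414 + a\right) + l{\left(37 \right)} = \left(-1414 + 2448\right) - 148 = 1034 - 148 = 886$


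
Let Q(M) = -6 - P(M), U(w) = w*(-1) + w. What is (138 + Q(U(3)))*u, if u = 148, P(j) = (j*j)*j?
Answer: 19536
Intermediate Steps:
U(w) = 0 (U(w) = -w + w = 0)
P(j) = j³ (P(j) = j²*j = j³)
Q(M) = -6 - M³
(138 + Q(U(3)))*u = (138 + (-6 - 1*0³))*148 = (138 + (-6 - 1*0))*148 = (138 + (-6 + 0))*148 = (138 - 6)*148 = 132*148 = 19536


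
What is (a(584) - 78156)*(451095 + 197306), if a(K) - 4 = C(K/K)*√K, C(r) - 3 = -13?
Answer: -50673834952 - 12968020*√146 ≈ -5.0831e+10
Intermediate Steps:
C(r) = -10 (C(r) = 3 - 13 = -10)
a(K) = 4 - 10*√K
(a(584) - 78156)*(451095 + 197306) = ((4 - 20*√146) - 78156)*(451095 + 197306) = ((4 - 20*√146) - 78156)*648401 = (-78152 - 20*√146)*648401 = -50673834952 - 12968020*√146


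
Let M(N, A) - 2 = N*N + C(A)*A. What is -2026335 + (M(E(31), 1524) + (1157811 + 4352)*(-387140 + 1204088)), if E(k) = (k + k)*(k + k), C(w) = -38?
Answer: 949439430615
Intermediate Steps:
E(k) = 4*k² (E(k) = (2*k)*(2*k) = 4*k²)
M(N, A) = 2 + N² - 38*A (M(N, A) = 2 + (N*N - 38*A) = 2 + (N² - 38*A) = 2 + N² - 38*A)
-2026335 + (M(E(31), 1524) + (1157811 + 4352)*(-387140 + 1204088)) = -2026335 + ((2 + (4*31²)² - 38*1524) + (1157811 + 4352)*(-387140 + 1204088)) = -2026335 + ((2 + (4*961)² - 57912) + 1162163*816948) = -2026335 + ((2 + 3844² - 57912) + 949426738524) = -2026335 + ((2 + 14776336 - 57912) + 949426738524) = -2026335 + (14718426 + 949426738524) = -2026335 + 949441456950 = 949439430615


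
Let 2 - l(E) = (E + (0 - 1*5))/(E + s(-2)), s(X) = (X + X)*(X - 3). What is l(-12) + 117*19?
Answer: 17817/8 ≈ 2227.1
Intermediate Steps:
s(X) = 2*X*(-3 + X) (s(X) = (2*X)*(-3 + X) = 2*X*(-3 + X))
l(E) = 2 - (-5 + E)/(20 + E) (l(E) = 2 - (E + (0 - 1*5))/(E + 2*(-2)*(-3 - 2)) = 2 - (E + (0 - 5))/(E + 2*(-2)*(-5)) = 2 - (E - 5)/(E + 20) = 2 - (-5 + E)/(20 + E))
l(-12) + 117*19 = (45 - 12)/(20 - 12) + 117*19 = 33/8 + 2223 = 17817/8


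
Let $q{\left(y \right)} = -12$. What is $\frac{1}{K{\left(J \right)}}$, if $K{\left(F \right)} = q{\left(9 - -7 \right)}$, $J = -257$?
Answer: $- \frac{1}{12} \approx -0.083333$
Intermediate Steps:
$K{\left(F \right)} = -12$
$\frac{1}{K{\left(J \right)}} = \frac{1}{-12} = - \frac{1}{12}$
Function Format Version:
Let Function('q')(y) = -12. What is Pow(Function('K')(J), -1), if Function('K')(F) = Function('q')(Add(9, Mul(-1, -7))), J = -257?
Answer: Rational(-1, 12) ≈ -0.083333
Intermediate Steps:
Function('K')(F) = -12
Pow(Function('K')(J), -1) = Pow(-12, -1) = Rational(-1, 12)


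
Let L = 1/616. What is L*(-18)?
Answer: -9/308 ≈ -0.029221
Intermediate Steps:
L = 1/616 ≈ 0.0016234
L*(-18) = (1/616)*(-18) = -9/308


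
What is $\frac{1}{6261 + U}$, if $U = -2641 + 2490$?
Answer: $\frac{1}{6110} \approx 0.00016367$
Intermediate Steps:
$U = -151$
$\frac{1}{6261 + U} = \frac{1}{6261 - 151} = \frac{1}{6110}$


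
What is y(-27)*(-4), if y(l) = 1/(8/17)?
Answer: -17/2 ≈ -8.5000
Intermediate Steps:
y(l) = 17/8 (y(l) = 1/(8*(1/17)) = 1/(8/17) = 17/8)
y(-27)*(-4) = (17/8)*(-4) = -17/2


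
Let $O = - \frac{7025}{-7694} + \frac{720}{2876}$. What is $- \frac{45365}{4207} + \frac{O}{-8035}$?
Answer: $- \frac{403295796800283}{37399815618914} \approx -10.783$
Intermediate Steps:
$O = \frac{6435895}{5531986}$ ($O = \left(-7025\right) \left(- \frac{1}{7694}\right) + 720 \cdot \frac{1}{2876} = \frac{7025}{7694} + \frac{180}{719} = \frac{6435895}{5531986} \approx 1.1634$)
$- \frac{45365}{4207} + \frac{O}{-8035} = - \frac{45365}{4207} + \frac{6435895}{5531986 \left(-8035\right)} = \left(-45365\right) \frac{1}{4207} + \frac{6435895}{5531986} \left(- \frac{1}{8035}\right) = - \frac{45365}{4207} - \frac{1287179}{8889901502} = - \frac{403295796800283}{37399815618914}$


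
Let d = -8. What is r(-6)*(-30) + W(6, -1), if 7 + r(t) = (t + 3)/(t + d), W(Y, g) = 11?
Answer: 1502/7 ≈ 214.57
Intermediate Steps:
r(t) = -7 + (3 + t)/(-8 + t) (r(t) = -7 + (t + 3)/(t - 8) = -7 + (3 + t)/(-8 + t))
r(-6)*(-30) + W(6, -1) = ((59 - 6*(-6))/(-8 - 6))*(-30) + 11 = ((59 + 36)/(-14))*(-30) + 11 = -1/14*95*(-30) + 11 = -95/14*(-30) + 11 = 1425/7 + 11 = 1502/7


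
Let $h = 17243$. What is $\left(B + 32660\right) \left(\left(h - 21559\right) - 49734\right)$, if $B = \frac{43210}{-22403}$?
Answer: $- \frac{39545075518500}{22403} \approx -1.7652 \cdot 10^{9}$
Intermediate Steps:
$B = - \frac{43210}{22403}$ ($B = 43210 \left(- \frac{1}{22403}\right) = - \frac{43210}{22403} \approx -1.9288$)
$\left(B + 32660\right) \left(\left(h - 21559\right) - 49734\right) = \left(- \frac{43210}{22403} + 32660\right) \left(\left(17243 - 21559\right) - 49734\right) = \frac{731638770 \left(\left(17243 - 21559\right) - 49734\right)}{22403} = \frac{731638770 \left(-4316 - 49734\right)}{22403} = \frac{731638770}{22403} \left(-54050\right) = - \frac{39545075518500}{22403}$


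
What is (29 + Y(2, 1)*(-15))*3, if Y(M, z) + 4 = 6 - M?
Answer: 87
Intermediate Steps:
Y(M, z) = 2 - M (Y(M, z) = -4 + (6 - M) = 2 - M)
(29 + Y(2, 1)*(-15))*3 = (29 + (2 - 1*2)*(-15))*3 = (29 + (2 - 2)*(-15))*3 = (29 + 0*(-15))*3 = (29 + 0)*3 = 29*3 = 87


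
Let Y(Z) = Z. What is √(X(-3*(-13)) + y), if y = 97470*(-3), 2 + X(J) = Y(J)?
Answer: I*√292373 ≈ 540.71*I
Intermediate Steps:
X(J) = -2 + J
y = -292410
√(X(-3*(-13)) + y) = √((-2 - 3*(-13)) - 292410) = √((-2 + 39) - 292410) = √(37 - 292410) = √(-292373) = I*√292373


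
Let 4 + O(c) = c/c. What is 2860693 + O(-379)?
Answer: 2860690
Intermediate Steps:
O(c) = -3 (O(c) = -4 + c/c = -4 + 1 = -3)
2860693 + O(-379) = 2860693 - 3 = 2860690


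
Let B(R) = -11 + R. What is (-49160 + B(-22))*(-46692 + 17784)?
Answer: 1422071244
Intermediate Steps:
(-49160 + B(-22))*(-46692 + 17784) = (-49160 + (-11 - 22))*(-46692 + 17784) = (-49160 - 33)*(-28908) = -49193*(-28908) = 1422071244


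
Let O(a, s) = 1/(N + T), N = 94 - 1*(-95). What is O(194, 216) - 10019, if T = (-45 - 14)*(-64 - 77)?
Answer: -85241651/8508 ≈ -10019.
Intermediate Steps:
N = 189 (N = 94 + 95 = 189)
T = 8319 (T = -59*(-141) = 8319)
O(a, s) = 1/8508 (O(a, s) = 1/(189 + 8319) = 1/8508)
O(194, 216) - 10019 = 1/8508 - 10019 = -85241651/8508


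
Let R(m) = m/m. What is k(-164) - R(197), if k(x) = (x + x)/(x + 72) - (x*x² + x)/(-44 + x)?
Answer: -1950831/92 ≈ -21205.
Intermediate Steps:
R(m) = 1
k(x) = -(x + x³)/(-44 + x) + 2*x/(72 + x) (k(x) = (2*x)/(72 + x) - (x³ + x)/(-44 + x) = 2*x/(72 + x) - (x + x³)/(-44 + x) = -(x + x³)/(-44 + x) + 2*x/(72 + x))
k(-164) - R(197) = -164*(-160 - 164 - 1*(-164)³ - 72*(-164)²)/(-3168 + (-164)² + 28*(-164)) - 1*1 = -164*(-160 - 164 - 1*(-4410944) - 72*26896)/(-3168 + 26896 - 4592) - 1 = -164*(-160 - 164 + 4410944 - 1936512)/19136 - 1 = -164*1/19136*2474108 - 1 = -1950739/92 - 1 = -1950831/92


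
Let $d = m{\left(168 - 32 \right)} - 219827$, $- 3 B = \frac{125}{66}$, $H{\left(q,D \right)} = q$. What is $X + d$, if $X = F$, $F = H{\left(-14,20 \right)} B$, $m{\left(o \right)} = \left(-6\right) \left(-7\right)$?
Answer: $- \frac{21757840}{99} \approx -2.1978 \cdot 10^{5}$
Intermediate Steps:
$B = - \frac{125}{198}$ ($B = - \frac{125 \cdot \frac{1}{66}}{3} = \left(- \frac{1}{3}\right) \frac{125}{66} = - \frac{125}{198} \approx -0.63131$)
$m{\left(o \right)} = 42$
$d = -219785$ ($d = 42 - 219827 = -219785$)
$F = \frac{875}{99}$ ($F = \left(-14\right) \left(- \frac{125}{198}\right) = \frac{875}{99} \approx 8.8384$)
$X = \frac{875}{99} \approx 8.8384$
$X + d = \frac{875}{99} - 219785 = - \frac{21757840}{99}$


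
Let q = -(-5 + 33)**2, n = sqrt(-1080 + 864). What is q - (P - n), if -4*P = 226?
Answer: -1455/2 + 6*I*sqrt(6) ≈ -727.5 + 14.697*I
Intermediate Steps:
P = -113/2 (P = -1/4*226 = -113/2 ≈ -56.500)
n = 6*I*sqrt(6) (n = sqrt(-216) = 6*I*sqrt(6) ≈ 14.697*I)
q = -784 (q = -1*28**2 = -1*784 = -784)
q - (P - n) = -784 - (-113/2 - 6*I*sqrt(6)) = -784 + (113/2 + 6*I*sqrt(6)) = -1455/2 + 6*I*sqrt(6)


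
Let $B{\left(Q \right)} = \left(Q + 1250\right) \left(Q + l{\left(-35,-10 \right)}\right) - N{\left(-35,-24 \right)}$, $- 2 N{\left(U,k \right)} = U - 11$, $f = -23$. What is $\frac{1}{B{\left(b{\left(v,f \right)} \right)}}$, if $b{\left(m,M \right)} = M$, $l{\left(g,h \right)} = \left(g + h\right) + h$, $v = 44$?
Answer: $- \frac{1}{95729} \approx -1.0446 \cdot 10^{-5}$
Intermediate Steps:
$N{\left(U,k \right)} = \frac{11}{2} - \frac{U}{2}$ ($N{\left(U,k \right)} = - \frac{U - 11}{2} = - \frac{-11 + U}{2} = \frac{11}{2} - \frac{U}{2}$)
$l{\left(g,h \right)} = g + 2 h$
$B{\left(Q \right)} = -23 + \left(-55 + Q\right) \left(1250 + Q\right)$ ($B{\left(Q \right)} = \left(Q + 1250\right) \left(Q + \left(-35 + 2 \left(-10\right)\right)\right) - \left(\frac{11}{2} - - \frac{35}{2}\right) = \left(1250 + Q\right) \left(Q - 55\right) - \left(\frac{11}{2} + \frac{35}{2}\right) = \left(1250 + Q\right) \left(Q - 55\right) - 23 = \left(1250 + Q\right) \left(-55 + Q\right) - 23 = \left(-55 + Q\right) \left(1250 + Q\right) - 23 = -23 + \left(-55 + Q\right) \left(1250 + Q\right)$)
$\frac{1}{B{\left(b{\left(v,f \right)} \right)}} = \frac{1}{-68773 + \left(-23\right)^{2} + 1195 \left(-23\right)} = \frac{1}{-68773 + 529 - 27485} = \frac{1}{-95729} = - \frac{1}{95729}$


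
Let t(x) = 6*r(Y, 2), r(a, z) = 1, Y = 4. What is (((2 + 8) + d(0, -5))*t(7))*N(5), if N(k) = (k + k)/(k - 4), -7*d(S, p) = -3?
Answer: 4380/7 ≈ 625.71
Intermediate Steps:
d(S, p) = 3/7 (d(S, p) = -⅐*(-3) = 3/7)
N(k) = 2*k/(-4 + k) (N(k) = (2*k)/(-4 + k) = 2*k/(-4 + k))
t(x) = 6 (t(x) = 6*1 = 6)
(((2 + 8) + d(0, -5))*t(7))*N(5) = (((2 + 8) + 3/7)*6)*(2*5/(-4 + 5)) = ((10 + 3/7)*6)*(2*5/1) = ((73/7)*6)*(2*5*1) = (438/7)*10 = 4380/7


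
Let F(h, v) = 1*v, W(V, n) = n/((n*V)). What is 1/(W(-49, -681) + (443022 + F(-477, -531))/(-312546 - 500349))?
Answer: -13277285/7498318 ≈ -1.7707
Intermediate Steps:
W(V, n) = 1/V (W(V, n) = n/((V*n)) = n*(1/(V*n)) = 1/V)
F(h, v) = v
1/(W(-49, -681) + (443022 + F(-477, -531))/(-312546 - 500349)) = 1/(1/(-49) + (443022 - 531)/(-312546 - 500349)) = 1/(-1/49 + 442491/(-812895)) = 1/(-1/49 + 442491*(-1/812895)) = 1/(-1/49 - 147497/270965) = 1/(-7498318/13277285) = -13277285/7498318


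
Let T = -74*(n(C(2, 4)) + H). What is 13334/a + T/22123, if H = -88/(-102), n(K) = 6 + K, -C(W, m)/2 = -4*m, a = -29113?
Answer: -19314337666/32847411849 ≈ -0.58800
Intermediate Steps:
C(W, m) = 8*m (C(W, m) = -(-8)*m = 8*m)
H = 44/51 (H = -88*(-1/102) = 44/51 ≈ 0.86275)
T = -146668/51 (T = -74*((6 + 8*4) + 44/51) = -74*((6 + 32) + 44/51) = -74*(38 + 44/51) = -74*1982/51 = -146668/51 ≈ -2875.8)
13334/a + T/22123 = 13334/(-29113) - 146668/51/22123 = 13334*(-1/29113) - 146668/51*1/22123 = -13334/29113 - 146668/1128273 = -19314337666/32847411849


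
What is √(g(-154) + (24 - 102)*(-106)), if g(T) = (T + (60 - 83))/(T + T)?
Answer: 9*√2420957/154 ≈ 90.932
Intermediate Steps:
g(T) = (-23 + T)/(2*T) (g(T) = (T - 23)/((2*T)) = (-23 + T)*(1/(2*T)) = (-23 + T)/(2*T))
√(g(-154) + (24 - 102)*(-106)) = √((½)*(-23 - 154)/(-154) + (24 - 102)*(-106)) = √((½)*(-1/154)*(-177) - 78*(-106)) = √(177/308 + 8268) = √(2546721/308) = 9*√2420957/154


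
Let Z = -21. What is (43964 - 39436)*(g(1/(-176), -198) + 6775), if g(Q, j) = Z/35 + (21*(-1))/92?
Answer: 3527446708/115 ≈ 3.0673e+7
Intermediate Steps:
g(Q, j) = -381/460 (g(Q, j) = -21/35 + (21*(-1))/92 = -21*1/35 - 21*1/92 = -3/5 - 21/92 = -381/460)
(43964 - 39436)*(g(1/(-176), -198) + 6775) = (43964 - 39436)*(-381/460 + 6775) = 4528*(3116119/460) = 3527446708/115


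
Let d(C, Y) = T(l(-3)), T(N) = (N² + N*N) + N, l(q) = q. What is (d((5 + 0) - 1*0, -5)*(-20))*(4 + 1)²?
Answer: -7500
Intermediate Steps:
T(N) = N + 2*N² (T(N) = (N² + N²) + N = 2*N² + N = N + 2*N²)
d(C, Y) = 15 (d(C, Y) = -3*(1 + 2*(-3)) = -3*(1 - 6) = -3*(-5) = 15)
(d((5 + 0) - 1*0, -5)*(-20))*(4 + 1)² = (15*(-20))*(4 + 1)² = -300*5² = -300*25 = -7500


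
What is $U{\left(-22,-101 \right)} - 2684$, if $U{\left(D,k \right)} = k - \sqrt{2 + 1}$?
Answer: $-2785 - \sqrt{3} \approx -2786.7$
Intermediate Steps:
$U{\left(D,k \right)} = k - \sqrt{3}$
$U{\left(-22,-101 \right)} - 2684 = \left(-101 - \sqrt{3}\right) - 2684 = -2785 - \sqrt{3}$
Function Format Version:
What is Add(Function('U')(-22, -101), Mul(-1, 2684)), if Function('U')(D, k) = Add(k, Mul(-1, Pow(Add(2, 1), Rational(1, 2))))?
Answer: Add(-2785, Mul(-1, Pow(3, Rational(1, 2)))) ≈ -2786.7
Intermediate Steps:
Function('U')(D, k) = Add(k, Mul(-1, Pow(3, Rational(1, 2))))
Add(Function('U')(-22, -101), Mul(-1, 2684)) = Add(Add(-101, Mul(-1, Pow(3, Rational(1, 2)))), Mul(-1, 2684)) = Add(Add(-101, Mul(-1, Pow(3, Rational(1, 2)))), -2684) = Add(-2785, Mul(-1, Pow(3, Rational(1, 2))))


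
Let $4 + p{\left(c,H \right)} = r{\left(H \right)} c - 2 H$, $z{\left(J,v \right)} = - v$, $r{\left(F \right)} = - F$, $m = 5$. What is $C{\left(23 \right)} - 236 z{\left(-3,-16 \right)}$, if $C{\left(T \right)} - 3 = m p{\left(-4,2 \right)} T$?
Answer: $-3773$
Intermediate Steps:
$p{\left(c,H \right)} = -4 - 2 H - H c$ ($p{\left(c,H \right)} = -4 + \left(- H c - 2 H\right) = -4 - \left(2 H + H c\right) = -4 - 2 H - H c$)
$C{\left(T \right)} = 3$ ($C{\left(T \right)} = 3 + 5 \left(-4 - 4 - 2 \left(-4\right)\right) T = 3 + 5 \left(-4 - 4 + 8\right) T = 3 + 5 \cdot 0 T = 3 + 0 T = 3 + 0 = 3$)
$C{\left(23 \right)} - 236 z{\left(-3,-16 \right)} = 3 - 236 \left(\left(-1\right) \left(-16\right)\right) = 3 - 3776 = -3773$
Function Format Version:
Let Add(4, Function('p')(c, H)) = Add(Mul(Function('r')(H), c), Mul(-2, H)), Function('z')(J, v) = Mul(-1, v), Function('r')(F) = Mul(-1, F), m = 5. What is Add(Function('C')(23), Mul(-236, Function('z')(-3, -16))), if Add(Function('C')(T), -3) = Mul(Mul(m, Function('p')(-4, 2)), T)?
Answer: -3773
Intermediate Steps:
Function('p')(c, H) = Add(-4, Mul(-2, H), Mul(-1, H, c)) (Function('p')(c, H) = Add(-4, Add(Mul(Mul(-1, H), c), Mul(-2, H))) = Add(-4, Add(Mul(-1, H, c), Mul(-2, H))) = Add(-4, Add(Mul(-2, H), Mul(-1, H, c))) = Add(-4, Mul(-2, H), Mul(-1, H, c)))
Function('C')(T) = 3 (Function('C')(T) = Add(3, Mul(Mul(5, Add(-4, Mul(-2, 2), Mul(-1, 2, -4))), T)) = Add(3, Mul(Mul(5, Add(-4, -4, 8)), T)) = Add(3, Mul(Mul(5, 0), T)) = Add(3, Mul(0, T)) = Add(3, 0) = 3)
Add(Function('C')(23), Mul(-236, Function('z')(-3, -16))) = Add(3, Mul(-236, Mul(-1, -16))) = Add(3, Mul(-236, 16)) = Add(3, -3776) = -3773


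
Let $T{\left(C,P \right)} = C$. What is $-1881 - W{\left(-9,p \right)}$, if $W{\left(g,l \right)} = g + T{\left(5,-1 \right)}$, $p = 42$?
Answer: $-1877$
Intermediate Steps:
$W{\left(g,l \right)} = 5 + g$ ($W{\left(g,l \right)} = g + 5 = 5 + g$)
$-1881 - W{\left(-9,p \right)} = -1881 - \left(5 - 9\right) = -1881 - -4 = -1881 + 4 = -1877$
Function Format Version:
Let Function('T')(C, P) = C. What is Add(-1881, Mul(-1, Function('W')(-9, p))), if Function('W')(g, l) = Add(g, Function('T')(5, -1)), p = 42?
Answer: -1877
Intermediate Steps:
Function('W')(g, l) = Add(5, g) (Function('W')(g, l) = Add(g, 5) = Add(5, g))
Add(-1881, Mul(-1, Function('W')(-9, p))) = Add(-1881, Mul(-1, Add(5, -9))) = Add(-1881, Mul(-1, -4)) = Add(-1881, 4) = -1877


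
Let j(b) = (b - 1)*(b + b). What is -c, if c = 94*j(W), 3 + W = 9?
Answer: -5640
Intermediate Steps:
W = 6 (W = -3 + 9 = 6)
j(b) = 2*b*(-1 + b) (j(b) = (-1 + b)*(2*b) = 2*b*(-1 + b))
c = 5640 (c = 94*(2*6*(-1 + 6)) = 94*(2*6*5) = 94*60 = 5640)
-c = -1*5640 = -5640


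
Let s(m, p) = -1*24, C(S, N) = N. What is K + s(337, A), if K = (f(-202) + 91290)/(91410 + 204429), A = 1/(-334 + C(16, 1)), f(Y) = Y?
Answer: -7009048/295839 ≈ -23.692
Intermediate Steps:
A = -1/333 (A = 1/(-334 + 1) = 1/(-333) = -1/333 ≈ -0.0030030)
s(m, p) = -24
K = 91088/295839 (K = (-202 + 91290)/(91410 + 204429) = 91088/295839 ≈ 0.30790)
K + s(337, A) = 91088/295839 - 24 = -7009048/295839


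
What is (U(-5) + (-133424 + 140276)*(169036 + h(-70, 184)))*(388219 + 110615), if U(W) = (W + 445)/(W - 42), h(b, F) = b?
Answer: 27143795741249376/47 ≈ 5.7753e+14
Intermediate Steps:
U(W) = (445 + W)/(-42 + W)
(U(-5) + (-133424 + 140276)*(169036 + h(-70, 184)))*(388219 + 110615) = ((445 - 5)/(-42 - 5) + (-133424 + 140276)*(169036 - 70))*(388219 + 110615) = (440/(-47) + 6852*168966)*498834 = (-1/47*440 + 1157755032)*498834 = (-440/47 + 1157755032)*498834 = (54414486064/47)*498834 = 27143795741249376/47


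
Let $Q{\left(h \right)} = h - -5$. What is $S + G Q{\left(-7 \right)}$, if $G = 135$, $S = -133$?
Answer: $-403$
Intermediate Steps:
$Q{\left(h \right)} = 5 + h$ ($Q{\left(h \right)} = h + 5 = 5 + h$)
$S + G Q{\left(-7 \right)} = -133 + 135 \left(5 - 7\right) = -133 + 135 \left(-2\right) = -133 - 270 = -403$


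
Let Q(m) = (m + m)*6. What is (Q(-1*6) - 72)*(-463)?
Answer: 66672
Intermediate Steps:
Q(m) = 12*m (Q(m) = (2*m)*6 = 12*m)
(Q(-1*6) - 72)*(-463) = (12*(-1*6) - 72)*(-463) = (12*(-6) - 72)*(-463) = (-72 - 72)*(-463) = -144*(-463) = 66672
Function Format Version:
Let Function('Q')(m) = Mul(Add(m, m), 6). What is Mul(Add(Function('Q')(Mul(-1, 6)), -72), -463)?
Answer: 66672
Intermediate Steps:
Function('Q')(m) = Mul(12, m) (Function('Q')(m) = Mul(Mul(2, m), 6) = Mul(12, m))
Mul(Add(Function('Q')(Mul(-1, 6)), -72), -463) = Mul(Add(Mul(12, Mul(-1, 6)), -72), -463) = Mul(Add(Mul(12, -6), -72), -463) = Mul(Add(-72, -72), -463) = Mul(-144, -463) = 66672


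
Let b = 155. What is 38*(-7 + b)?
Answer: 5624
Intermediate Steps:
38*(-7 + b) = 38*(-7 + 155) = 38*148 = 5624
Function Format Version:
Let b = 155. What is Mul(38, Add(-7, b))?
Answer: 5624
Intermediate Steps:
Mul(38, Add(-7, b)) = Mul(38, Add(-7, 155)) = Mul(38, 148) = 5624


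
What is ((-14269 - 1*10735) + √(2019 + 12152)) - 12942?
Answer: -37946 + √14171 ≈ -37827.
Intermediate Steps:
((-14269 - 1*10735) + √(2019 + 12152)) - 12942 = ((-14269 - 10735) + √14171) - 12942 = (-25004 + √14171) - 12942 = -37946 + √14171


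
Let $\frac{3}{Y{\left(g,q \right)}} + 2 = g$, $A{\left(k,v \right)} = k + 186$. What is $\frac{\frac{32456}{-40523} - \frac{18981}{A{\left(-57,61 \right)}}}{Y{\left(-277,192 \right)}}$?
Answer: $\frac{23973970497}{1742489} \approx 13758.0$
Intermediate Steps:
$A{\left(k,v \right)} = 186 + k$
$Y{\left(g,q \right)} = \frac{3}{-2 + g}$
$\frac{\frac{32456}{-40523} - \frac{18981}{A{\left(-57,61 \right)}}}{Y{\left(-277,192 \right)}} = \frac{\frac{32456}{-40523} - \frac{18981}{186 - 57}}{3 \frac{1}{-2 - 277}} = \frac{32456 \left(- \frac{1}{40523}\right) - \frac{18981}{129}}{3 \frac{1}{-279}} = \frac{- \frac{32456}{40523} - \frac{6327}{43}}{3 \left(- \frac{1}{279}\right)} = \frac{- \frac{32456}{40523} - \frac{6327}{43}}{- \frac{1}{93}} = \left(- \frac{257784629}{1742489}\right) \left(-93\right) = \frac{23973970497}{1742489}$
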